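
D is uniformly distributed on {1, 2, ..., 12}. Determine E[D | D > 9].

11

Given D > 9, D is equally likely to be any of {10, 11, 12}.
E[D | D > 9] = (10 + 11 + 12) / 3 = 11.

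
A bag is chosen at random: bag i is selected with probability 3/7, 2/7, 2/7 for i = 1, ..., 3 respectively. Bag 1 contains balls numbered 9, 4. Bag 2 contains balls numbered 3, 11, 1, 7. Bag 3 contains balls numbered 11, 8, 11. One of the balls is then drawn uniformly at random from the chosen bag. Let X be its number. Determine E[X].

101/14

E[X | bag 1] = (9+4)/2 = 13/2.
E[X | bag 2] = (3+11+1+7)/4 = 11/2.
E[X | bag 3] = (11+8+11)/3 = 10.
By the law of total expectation,
E[X] = (3/7)·(13/2) + (2/7)·(11/2) + (2/7)·(10) = 101/14.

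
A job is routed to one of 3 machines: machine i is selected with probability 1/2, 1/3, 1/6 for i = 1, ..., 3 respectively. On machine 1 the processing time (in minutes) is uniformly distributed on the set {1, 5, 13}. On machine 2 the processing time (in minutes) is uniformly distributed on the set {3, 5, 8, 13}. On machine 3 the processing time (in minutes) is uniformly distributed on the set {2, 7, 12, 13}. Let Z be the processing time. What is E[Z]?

7

E[Z | machine 1] = (1+5+13)/3 = 19/3.
E[Z | machine 2] = (3+5+8+13)/4 = 29/4.
E[Z | machine 3] = (2+7+12+13)/4 = 17/2.
By the law of total expectation,
E[Z] = (1/2)·(19/3) + (1/3)·(29/4) + (1/6)·(17/2) = 7.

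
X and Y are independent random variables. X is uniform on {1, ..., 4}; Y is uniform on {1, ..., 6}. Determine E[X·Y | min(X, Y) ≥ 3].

P(min(X, Y) ≥ 3) = 1/3.
Summing XY·P(x,y) over outcomes with min(X, Y) ≥ 3 gives 21/4.
E[X·Y | min(X, Y) ≥ 3] = (21/4) / (1/3) = 63/4.

63/4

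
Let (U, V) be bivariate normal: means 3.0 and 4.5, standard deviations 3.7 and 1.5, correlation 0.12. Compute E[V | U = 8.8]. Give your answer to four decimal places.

For a bivariate normal, E[V | U=x] = μ_V + ρ·(σ_V/σ_U)·(x − μ_U).
E[V | U=8.8] = 4.5 + (0.12)·(1.5/3.7)·(8.8 − (3.0)) = 4.5 + (0.048649)·(5.8) = 4.7822.

4.7822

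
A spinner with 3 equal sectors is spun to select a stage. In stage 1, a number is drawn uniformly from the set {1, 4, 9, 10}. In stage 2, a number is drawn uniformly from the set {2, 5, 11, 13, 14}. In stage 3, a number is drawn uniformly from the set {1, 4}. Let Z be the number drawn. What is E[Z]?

E[Z | stage 1] = (1+4+9+10)/4 = 6.
E[Z | stage 2] = (2+5+11+13+14)/5 = 9.
E[Z | stage 3] = (1+4)/2 = 5/2.
By the law of total expectation,
E[Z] = (1/3)·(6) + (1/3)·(9) + (1/3)·(5/2) = 35/6.

35/6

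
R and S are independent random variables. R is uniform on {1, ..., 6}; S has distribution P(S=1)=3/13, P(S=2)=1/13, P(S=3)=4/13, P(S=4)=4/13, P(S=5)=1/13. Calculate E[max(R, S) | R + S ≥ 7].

P(R + S ≥ 7) = 19/39.
Summing max(R,S)·P(x,y) over outcomes with R + S ≥ 7 gives 191/78.
E[max(R, S) | R + S ≥ 7] = (191/78) / (19/39) = 191/38.

191/38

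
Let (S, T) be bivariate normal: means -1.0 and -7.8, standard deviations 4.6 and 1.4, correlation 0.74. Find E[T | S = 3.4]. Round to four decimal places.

For a bivariate normal, E[T | S=x] = μ_T + ρ·(σ_T/σ_S)·(x − μ_S).
E[T | S=3.4] = -7.8 + (0.74)·(1.4/4.6)·(3.4 − (-1.0)) = -7.8 + (0.22522)·(4.4) = -6.8090.

-6.8090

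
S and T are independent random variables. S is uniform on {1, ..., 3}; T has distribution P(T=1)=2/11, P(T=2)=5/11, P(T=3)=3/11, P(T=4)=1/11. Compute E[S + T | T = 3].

5

P(T = 3) = 3/11.
Summing (S+T)·P(x,y) over outcomes with T = 3 gives 15/11.
E[S + T | T = 3] = (15/11) / (3/11) = 5.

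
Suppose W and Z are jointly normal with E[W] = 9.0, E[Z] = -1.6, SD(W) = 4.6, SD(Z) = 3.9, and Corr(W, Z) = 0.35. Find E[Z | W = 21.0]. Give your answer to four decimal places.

E[Z | W=x] = μ_Z + ρ(σ_Z/σ_W)(x − μ_W) for jointly normal variables.
E[Z | W=21.0] = -1.6 + (0.35)·(3.9/4.6)·(21.0 − (9.0)) = -1.6 + (0.29674)·(12) = 1.9609.

1.9609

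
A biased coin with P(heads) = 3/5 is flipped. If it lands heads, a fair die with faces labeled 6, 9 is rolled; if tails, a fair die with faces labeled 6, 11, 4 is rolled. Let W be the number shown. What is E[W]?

E[W | heads] = (6+9)/2 = 15/2.
E[W | tails] = (6+11+4)/3 = 7.
By the law of total expectation,
E[W] = (3/5)·(15/2) + (2/5)·(7) = 73/10.

73/10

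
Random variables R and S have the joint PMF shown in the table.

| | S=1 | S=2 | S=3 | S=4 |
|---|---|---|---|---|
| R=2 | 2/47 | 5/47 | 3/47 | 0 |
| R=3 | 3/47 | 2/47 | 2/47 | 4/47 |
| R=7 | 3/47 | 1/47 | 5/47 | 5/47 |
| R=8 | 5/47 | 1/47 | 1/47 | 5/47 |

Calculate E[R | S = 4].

87/14

P(S = 4) = 14/47.
Σ R·P over the event = 3·(4/47) + 7·(5/47) + 8·(5/47) = 87/47.
E[R | S = 4] = (87/47) / (14/47) = 87/14.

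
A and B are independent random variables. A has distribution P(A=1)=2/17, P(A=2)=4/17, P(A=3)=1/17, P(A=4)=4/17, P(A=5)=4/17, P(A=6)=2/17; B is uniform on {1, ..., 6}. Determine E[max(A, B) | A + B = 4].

P(A + B = 4) = 7/102.
Summing max(A,B)·P(x,y) over outcomes with A + B = 4 gives 1/6.
E[max(A, B) | A + B = 4] = (1/6) / (7/102) = 17/7.

17/7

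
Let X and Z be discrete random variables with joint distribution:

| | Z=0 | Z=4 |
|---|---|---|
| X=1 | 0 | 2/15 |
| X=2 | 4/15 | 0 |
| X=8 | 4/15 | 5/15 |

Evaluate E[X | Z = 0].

5

P(Z = 0) = 8/15.
Summing X·P(X=x,Z=y) over the conditioning event gives 8/3.
E[X | Z = 0] = (8/3) / (8/15) = 5.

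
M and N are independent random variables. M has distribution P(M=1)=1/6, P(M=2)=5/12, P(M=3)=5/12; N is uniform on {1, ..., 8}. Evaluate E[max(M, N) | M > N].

8/3

P(M > N) = 5/32.
Summing max(M,N)·P(x,y) over outcomes with M > N gives 5/12.
E[max(M, N) | M > N] = (5/12) / (5/32) = 8/3.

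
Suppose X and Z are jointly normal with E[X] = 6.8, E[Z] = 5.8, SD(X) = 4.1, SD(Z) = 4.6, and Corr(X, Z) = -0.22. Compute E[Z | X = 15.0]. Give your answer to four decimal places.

For a bivariate normal, E[Z | X=x] = μ_Z + ρ·(σ_Z/σ_X)·(x − μ_X).
E[Z | X=15.0] = 5.8 + (-0.22)·(4.6/4.1)·(15.0 − (6.8)) = 5.8 + (-0.24683)·(8.2) = 3.7760.

3.7760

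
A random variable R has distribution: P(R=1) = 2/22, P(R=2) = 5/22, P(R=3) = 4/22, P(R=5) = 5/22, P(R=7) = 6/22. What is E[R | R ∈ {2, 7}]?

52/11

P(R ∈ {2, 7}) = 1/2.
Σ over the event: 2·5/22 + 7·3/11 = 26/11.
E[R | R ∈ {2, 7}] = (26/11) / (1/2) = 52/11.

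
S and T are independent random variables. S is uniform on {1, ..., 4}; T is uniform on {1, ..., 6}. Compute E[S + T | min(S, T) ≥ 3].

8

Outcomes with min(S, T) ≥ 3: (3,3), (3,4), (3,5), (3,6), (4,3), (4,4), (4,5), (4,6), each with probability 1/24.
E[S + T | min(S, T) ≥ 3] = (6 + 7 + 8 + 9 + 7 + 8 + 9 + 10) / 8 = 8.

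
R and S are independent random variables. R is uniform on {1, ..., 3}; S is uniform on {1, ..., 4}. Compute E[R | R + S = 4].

Outcomes with R + S = 4: (1,3), (2,2), (3,1), each with probability 1/12.
E[R | R + S = 4] = (1 + 2 + 3) / 3 = 2.

2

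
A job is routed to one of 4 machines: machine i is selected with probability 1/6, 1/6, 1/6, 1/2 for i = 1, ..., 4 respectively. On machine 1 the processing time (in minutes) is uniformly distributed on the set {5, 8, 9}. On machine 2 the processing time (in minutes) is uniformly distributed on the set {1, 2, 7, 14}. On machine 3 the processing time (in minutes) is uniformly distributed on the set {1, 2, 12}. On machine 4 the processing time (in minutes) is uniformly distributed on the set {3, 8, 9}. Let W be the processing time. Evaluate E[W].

115/18

E[W | machine 1] = (5+8+9)/3 = 22/3.
E[W | machine 2] = (1+2+7+14)/4 = 6.
E[W | machine 3] = (1+2+12)/3 = 5.
E[W | machine 4] = (3+8+9)/3 = 20/3.
E[W] = (1/6)·(22/3) + (1/6)·(6) + (1/6)·(5) + (1/2)·(20/3) = 115/18.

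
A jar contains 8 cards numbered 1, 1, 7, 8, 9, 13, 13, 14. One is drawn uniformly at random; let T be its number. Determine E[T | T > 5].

P(T > 5) = 3/4.
Σ over the event: 7·1/8 + 8·1/8 + 9·1/8 + 13·1/4 + 14·1/8 = 8.
E[T | T > 5] = (8) / (3/4) = 32/3.

32/3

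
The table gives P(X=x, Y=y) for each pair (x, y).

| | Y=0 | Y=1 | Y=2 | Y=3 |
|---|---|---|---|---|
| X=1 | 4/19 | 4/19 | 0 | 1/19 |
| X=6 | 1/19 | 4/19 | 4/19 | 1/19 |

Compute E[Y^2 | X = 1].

13/9

P(X = 1) = 9/19.
Summing Y^2·P(X=x,Y=y) over the conditioning event gives 13/19.
E[Y^2 | X = 1] = (13/19) / (9/19) = 13/9.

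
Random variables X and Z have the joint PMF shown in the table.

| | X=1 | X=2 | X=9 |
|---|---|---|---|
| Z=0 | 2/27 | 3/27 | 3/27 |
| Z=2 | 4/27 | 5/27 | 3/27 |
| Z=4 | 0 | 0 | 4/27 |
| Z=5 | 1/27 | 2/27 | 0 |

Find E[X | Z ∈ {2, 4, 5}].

82/19

P(Z ∈ {2, 4, 5}) = 19/27.
Σ X·P over the event = 1·(4/27) + 1·(1/27) + 2·(5/27) + 2·(2/27) + 9·(3/27) + 9·(4/27) = 82/27.
E[X | Z ∈ {2, 4, 5}] = (82/27) / (19/27) = 82/19.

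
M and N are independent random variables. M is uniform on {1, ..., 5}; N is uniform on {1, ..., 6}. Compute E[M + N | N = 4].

Outcomes with N = 4: (1,4), (2,4), (3,4), (4,4), (5,4), each with probability 1/30.
E[M + N | N = 4] = (5 + 6 + 7 + 8 + 9) / 5 = 7.

7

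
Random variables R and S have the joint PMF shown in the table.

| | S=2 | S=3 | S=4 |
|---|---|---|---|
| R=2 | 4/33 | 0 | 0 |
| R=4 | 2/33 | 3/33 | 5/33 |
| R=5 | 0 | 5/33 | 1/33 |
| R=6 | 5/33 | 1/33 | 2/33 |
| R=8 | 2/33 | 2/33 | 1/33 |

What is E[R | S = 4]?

5

P(S = 4) = 3/11.
Σ R·P over the event = 4·(5/33) + 5·(1/33) + 6·(2/33) + 8·(1/33) = 15/11.
E[R | S = 4] = (15/11) / (3/11) = 5.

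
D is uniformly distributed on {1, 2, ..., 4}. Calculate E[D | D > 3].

4

Given D > 3, D is equally likely to be any of {4}.
E[D | D > 3] = (4) / 1 = 4.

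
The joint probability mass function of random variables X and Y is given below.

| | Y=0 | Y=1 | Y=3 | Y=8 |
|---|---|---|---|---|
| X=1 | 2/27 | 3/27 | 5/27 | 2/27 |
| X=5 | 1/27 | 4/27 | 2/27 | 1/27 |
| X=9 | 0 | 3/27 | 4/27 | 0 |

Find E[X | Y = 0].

P(Y = 0) = 1/9.
Summing X·P(X=x,Y=y) over the conditioning event gives 7/27.
E[X | Y = 0] = (7/27) / (1/9) = 7/3.

7/3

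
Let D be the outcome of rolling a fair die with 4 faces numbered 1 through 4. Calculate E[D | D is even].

3

Given D is even, D is equally likely to be any of {2, 4}.
E[D | D is even] = (2 + 4) / 2 = 3.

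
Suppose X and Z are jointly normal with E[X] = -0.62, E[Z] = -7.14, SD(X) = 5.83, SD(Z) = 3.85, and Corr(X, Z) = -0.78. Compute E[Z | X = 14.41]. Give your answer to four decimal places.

-14.8819

E[Z | X=x] = μ_Z + ρ(σ_Z/σ_X)(x − μ_X) for jointly normal variables.
E[Z | X=14.41] = -7.14 + (-0.78)·(3.85/5.83)·(14.41 − (-0.62)) = -7.14 + (-0.515094)·(15.03) = -14.8819.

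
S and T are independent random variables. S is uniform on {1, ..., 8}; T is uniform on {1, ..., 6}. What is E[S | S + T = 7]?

Outcomes with S + T = 7: (1,6), (2,5), (3,4), (4,3), (5,2), (6,1), each with probability 1/48.
E[S | S + T = 7] = (1 + 2 + 3 + 4 + 5 + 6) / 6 = 7/2.

7/2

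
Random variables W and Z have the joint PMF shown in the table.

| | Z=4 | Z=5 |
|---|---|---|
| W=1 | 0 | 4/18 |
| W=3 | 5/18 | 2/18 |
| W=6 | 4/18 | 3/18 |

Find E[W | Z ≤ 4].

13/3

P(Z ≤ 4) = 1/2.
Summing W·P(W=x,Z=y) over the conditioning event gives 13/6.
E[W | Z ≤ 4] = (13/6) / (1/2) = 13/3.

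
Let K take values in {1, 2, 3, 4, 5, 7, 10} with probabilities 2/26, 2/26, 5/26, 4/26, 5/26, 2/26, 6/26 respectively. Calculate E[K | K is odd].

4

P(K is odd) = 7/13.
Σ over the event: 1·1/13 + 3·5/26 + 5·5/26 + 7·1/13 = 28/13.
E[K | K is odd] = (28/13) / (7/13) = 4.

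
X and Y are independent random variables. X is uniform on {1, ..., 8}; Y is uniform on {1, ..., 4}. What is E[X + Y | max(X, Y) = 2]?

10/3

P(max(X, Y) = 2) = 3/32.
Summing (X+Y)·P(x,y) over outcomes with max(X, Y) = 2 gives 5/16.
E[X + Y | max(X, Y) = 2] = (5/16) / (3/32) = 10/3.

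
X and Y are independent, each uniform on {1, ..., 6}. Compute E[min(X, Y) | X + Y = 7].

2

Outcomes with X + Y = 7: (1,6), (2,5), (3,4), (4,3), (5,2), (6,1), each with probability 1/36.
E[min(X, Y) | X + Y = 7] = (1 + 2 + 3 + 3 + 2 + 1) / 6 = 2.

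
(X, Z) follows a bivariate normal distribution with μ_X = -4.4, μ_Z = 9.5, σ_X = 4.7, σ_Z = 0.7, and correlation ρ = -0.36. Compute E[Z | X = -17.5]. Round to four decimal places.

10.2024

For a bivariate normal, E[Z | X=x] = μ_Z + ρ·(σ_Z/σ_X)·(x − μ_X).
E[Z | X=-17.5] = 9.5 + (-0.36)·(0.7/4.7)·(-17.5 − (-4.4)) = 9.5 + (-0.053617)·(-13.1) = 10.2024.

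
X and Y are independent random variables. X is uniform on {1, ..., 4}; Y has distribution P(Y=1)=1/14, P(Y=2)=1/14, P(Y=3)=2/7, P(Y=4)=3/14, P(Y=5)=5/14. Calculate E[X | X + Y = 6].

P(X + Y = 6) = 13/56.
Summing X·P(x,y) over outcomes with X + Y = 6 gives 27/56.
E[X | X + Y = 6] = (27/56) / (13/56) = 27/13.

27/13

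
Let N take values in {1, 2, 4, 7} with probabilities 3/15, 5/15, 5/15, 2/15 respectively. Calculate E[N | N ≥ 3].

P(N ≥ 3) = 7/15.
Σ over the event: 4·1/3 + 7·2/15 = 34/15.
E[N | N ≥ 3] = (34/15) / (7/15) = 34/7.

34/7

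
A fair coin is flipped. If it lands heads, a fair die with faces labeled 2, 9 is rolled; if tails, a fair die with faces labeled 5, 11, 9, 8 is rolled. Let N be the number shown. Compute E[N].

E[N | heads] = (2+9)/2 = 11/2.
E[N | tails] = (5+11+9+8)/4 = 33/4.
E[N] = (1/2)·(11/2) + (1/2)·(33/4) = 55/8.

55/8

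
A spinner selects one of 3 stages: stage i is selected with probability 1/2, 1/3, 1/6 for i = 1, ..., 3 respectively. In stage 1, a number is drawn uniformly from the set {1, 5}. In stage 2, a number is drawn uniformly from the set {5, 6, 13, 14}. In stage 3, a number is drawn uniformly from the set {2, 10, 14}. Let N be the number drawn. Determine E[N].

55/9

E[N | stage 1] = (1+5)/2 = 3.
E[N | stage 2] = (5+6+13+14)/4 = 19/2.
E[N | stage 3] = (2+10+14)/3 = 26/3.
E[N] = (1/2)·(3) + (1/3)·(19/2) + (1/6)·(26/3) = 55/9.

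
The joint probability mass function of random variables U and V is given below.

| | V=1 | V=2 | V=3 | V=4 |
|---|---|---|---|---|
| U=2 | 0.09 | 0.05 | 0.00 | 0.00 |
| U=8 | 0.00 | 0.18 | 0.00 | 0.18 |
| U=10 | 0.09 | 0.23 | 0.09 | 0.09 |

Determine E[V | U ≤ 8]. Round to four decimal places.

P(U ≤ 8) = 0.50.
Σ V·P over the event = 1·(0.09) + 2·(0.05) + 2·(0.18) + 4·(0.18) = 1.27.
E[V | U ≤ 8] = (1.27) / (0.50) = 2.5400.

2.5400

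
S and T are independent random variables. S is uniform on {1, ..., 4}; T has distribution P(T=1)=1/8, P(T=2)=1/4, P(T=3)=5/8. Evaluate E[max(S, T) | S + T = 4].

11/4

P(S + T = 4) = 1/4.
Summing max(S,T)·P(x,y) over outcomes with S + T = 4 gives 11/16.
E[max(S, T) | S + T = 4] = (11/16) / (1/4) = 11/4.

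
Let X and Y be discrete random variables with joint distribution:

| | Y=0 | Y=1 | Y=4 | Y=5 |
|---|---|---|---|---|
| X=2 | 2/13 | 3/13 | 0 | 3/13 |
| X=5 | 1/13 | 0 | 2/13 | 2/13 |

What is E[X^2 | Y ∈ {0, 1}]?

15/2

P(Y ∈ {0, 1}) = 6/13.
Summing X^2·P(X=x,Y=y) over the conditioning event gives 45/13.
E[X^2 | Y ∈ {0, 1}] = (45/13) / (6/13) = 15/2.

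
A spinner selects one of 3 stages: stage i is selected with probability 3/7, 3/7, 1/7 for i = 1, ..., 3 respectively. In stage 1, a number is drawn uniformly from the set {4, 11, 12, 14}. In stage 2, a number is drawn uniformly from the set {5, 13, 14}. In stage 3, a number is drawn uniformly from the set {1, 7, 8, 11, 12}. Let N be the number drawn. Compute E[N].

1411/140

E[N | stage 1] = (4+11+12+14)/4 = 41/4.
E[N | stage 2] = (5+13+14)/3 = 32/3.
E[N | stage 3] = (1+7+8+11+12)/5 = 39/5.
E[N] = (3/7)·(41/4) + (3/7)·(32/3) + (1/7)·(39/5) = 1411/140.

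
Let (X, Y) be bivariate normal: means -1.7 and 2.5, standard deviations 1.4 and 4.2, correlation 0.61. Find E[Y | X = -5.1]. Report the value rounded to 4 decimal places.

-3.7220

The regression of Y on X has slope ρ·σ_Y/σ_X and passes through (μ_X, μ_Y).
E[Y | X=-5.1] = 2.5 + (0.61)·(4.2/1.4)·(-5.1 − (-1.7)) = 2.5 + (1.83)·(-3.4) = -3.7220.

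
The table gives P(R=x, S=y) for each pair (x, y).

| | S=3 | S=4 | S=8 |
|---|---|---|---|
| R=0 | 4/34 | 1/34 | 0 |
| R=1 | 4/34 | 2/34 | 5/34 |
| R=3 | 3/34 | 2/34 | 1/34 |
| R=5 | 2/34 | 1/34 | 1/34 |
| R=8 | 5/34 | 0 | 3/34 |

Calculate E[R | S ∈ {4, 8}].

25/8

P(S ∈ {4, 8}) = 8/17.
Summing R·P(R=x,S=y) over the conditioning event gives 25/17.
E[R | S ∈ {4, 8}] = (25/17) / (8/17) = 25/8.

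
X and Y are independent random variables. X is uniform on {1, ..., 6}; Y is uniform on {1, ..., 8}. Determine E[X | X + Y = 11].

P(X + Y = 11) = 1/12.
Summing X·P(x,y) over outcomes with X + Y = 11 gives 3/8.
E[X | X + Y = 11] = (3/8) / (1/12) = 9/2.

9/2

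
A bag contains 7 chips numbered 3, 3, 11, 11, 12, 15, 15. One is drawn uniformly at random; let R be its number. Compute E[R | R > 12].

P(R > 12) = 2/7.
Σ over the event: 15·2/7 = 30/7.
E[R | R > 12] = (30/7) / (2/7) = 15.

15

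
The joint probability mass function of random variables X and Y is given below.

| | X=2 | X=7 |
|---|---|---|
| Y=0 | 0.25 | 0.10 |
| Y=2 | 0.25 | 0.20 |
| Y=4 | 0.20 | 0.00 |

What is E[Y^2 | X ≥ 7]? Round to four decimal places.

2.6667

P(X ≥ 7) = 0.30.
Σ Y^2·P over the event = 0·(0.10) + 4·(0.20) = 0.80.
E[Y^2 | X ≥ 7] = (0.80) / (0.30) = 2.6667.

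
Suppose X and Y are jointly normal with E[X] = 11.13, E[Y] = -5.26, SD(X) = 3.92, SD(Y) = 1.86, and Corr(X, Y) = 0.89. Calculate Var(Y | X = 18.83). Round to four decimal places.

0.7193

The conditional variance in a bivariate normal is σ_Y²(1 − ρ²), independent of x.
Var(Y | X=18.83) = (1.86)²·(1 − (0.89)²) = 3.4596·0.2079 = 0.7193.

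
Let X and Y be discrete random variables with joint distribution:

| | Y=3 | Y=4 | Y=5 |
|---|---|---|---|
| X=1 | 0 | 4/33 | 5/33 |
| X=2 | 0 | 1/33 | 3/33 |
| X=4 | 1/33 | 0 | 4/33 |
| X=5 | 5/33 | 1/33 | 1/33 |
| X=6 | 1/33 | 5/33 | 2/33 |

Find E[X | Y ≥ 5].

44/15

P(Y ≥ 5) = 5/11.
Σ X·P over the event = 1·(5/33) + 2·(3/33) + 4·(4/33) + 5·(1/33) + 6·(2/33) = 4/3.
E[X | Y ≥ 5] = (4/3) / (5/11) = 44/15.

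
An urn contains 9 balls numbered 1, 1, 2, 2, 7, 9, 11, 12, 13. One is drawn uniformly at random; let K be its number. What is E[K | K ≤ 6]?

3/2

P(K ≤ 6) = 4/9.
Σ over the event: 1·2/9 + 2·2/9 = 2/3.
E[K | K ≤ 6] = (2/3) / (4/9) = 3/2.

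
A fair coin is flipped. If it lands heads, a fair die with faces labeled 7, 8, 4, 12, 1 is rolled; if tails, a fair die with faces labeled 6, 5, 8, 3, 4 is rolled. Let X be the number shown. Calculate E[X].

29/5

E[X | heads] = (7+8+4+12+1)/5 = 32/5.
E[X | tails] = (6+5+8+3+4)/5 = 26/5.
By the law of total expectation,
E[X] = (1/2)·(32/5) + (1/2)·(26/5) = 29/5.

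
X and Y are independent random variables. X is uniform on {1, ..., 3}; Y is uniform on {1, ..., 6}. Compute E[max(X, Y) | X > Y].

8/3

Outcomes with X > Y: (2,1), (3,1), (3,2), each with probability 1/18.
E[max(X, Y) | X > Y] = (2 + 3 + 3) / 3 = 8/3.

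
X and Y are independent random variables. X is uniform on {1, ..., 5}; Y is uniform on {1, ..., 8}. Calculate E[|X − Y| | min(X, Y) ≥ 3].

35/18

P(min(X, Y) ≥ 3) = 9/20.
Summing |X−Y|·P(x,y) over outcomes with min(X, Y) ≥ 3 gives 7/8.
E[|X − Y| | min(X, Y) ≥ 3] = (7/8) / (9/20) = 35/18.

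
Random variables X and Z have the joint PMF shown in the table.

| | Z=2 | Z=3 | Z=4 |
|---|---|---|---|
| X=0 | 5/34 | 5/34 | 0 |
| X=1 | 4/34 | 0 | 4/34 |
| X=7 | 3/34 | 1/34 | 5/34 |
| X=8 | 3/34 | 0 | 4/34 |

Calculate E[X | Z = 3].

P(Z = 3) = 3/17.
Σ X·P over the event = 0·(5/34) + 7·(1/34) = 7/34.
E[X | Z = 3] = (7/34) / (3/17) = 7/6.

7/6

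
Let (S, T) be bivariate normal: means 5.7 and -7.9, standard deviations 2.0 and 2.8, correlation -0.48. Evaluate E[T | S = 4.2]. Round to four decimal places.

E[T | S=x] = μ_T + ρ(σ_T/σ_S)(x − μ_S) for jointly normal variables.
E[T | S=4.2] = -7.9 + (-0.48)·(2.8/2.0)·(4.2 − (5.7)) = -7.9 + (-0.672)·(-1.5) = -6.8920.

-6.8920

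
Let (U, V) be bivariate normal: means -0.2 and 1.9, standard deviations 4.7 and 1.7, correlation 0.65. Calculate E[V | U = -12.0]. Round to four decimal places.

The regression of V on U has slope ρ·σ_V/σ_U and passes through (μ_U, μ_V).
E[V | U=-12.0] = 1.9 + (0.65)·(1.7/4.7)·(-12.0 − (-0.2)) = 1.9 + (0.23511)·(-11.8) = -0.8743.

-0.8743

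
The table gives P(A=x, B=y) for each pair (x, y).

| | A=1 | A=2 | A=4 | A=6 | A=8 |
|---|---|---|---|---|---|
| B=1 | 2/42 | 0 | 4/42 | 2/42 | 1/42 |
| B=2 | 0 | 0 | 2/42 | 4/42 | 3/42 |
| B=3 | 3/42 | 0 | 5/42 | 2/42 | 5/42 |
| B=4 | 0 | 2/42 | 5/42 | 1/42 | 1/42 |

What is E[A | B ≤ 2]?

47/9

P(B ≤ 2) = 3/7.
Summing A·P(A=x,B=y) over the conditioning event gives 47/21.
E[A | B ≤ 2] = (47/21) / (3/7) = 47/9.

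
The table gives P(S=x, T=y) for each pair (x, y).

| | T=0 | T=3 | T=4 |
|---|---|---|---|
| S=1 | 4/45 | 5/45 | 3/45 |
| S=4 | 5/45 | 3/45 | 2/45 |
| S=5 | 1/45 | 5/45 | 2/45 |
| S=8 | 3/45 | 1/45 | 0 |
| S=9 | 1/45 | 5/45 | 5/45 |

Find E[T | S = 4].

P(S = 4) = 2/9.
Summing T·P(S=x,T=y) over the conditioning event gives 17/45.
E[T | S = 4] = (17/45) / (2/9) = 17/10.

17/10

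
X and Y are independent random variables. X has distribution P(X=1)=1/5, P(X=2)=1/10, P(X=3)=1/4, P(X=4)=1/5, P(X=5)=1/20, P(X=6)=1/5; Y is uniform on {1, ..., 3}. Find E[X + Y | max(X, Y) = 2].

P(max(X, Y) = 2) = 2/15.
Summing (X+Y)·P(x,y) over outcomes with max(X, Y) = 2 gives 13/30.
E[X + Y | max(X, Y) = 2] = (13/30) / (2/15) = 13/4.

13/4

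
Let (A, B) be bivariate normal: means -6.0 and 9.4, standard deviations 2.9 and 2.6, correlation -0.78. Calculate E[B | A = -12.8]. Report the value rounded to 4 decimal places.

For a bivariate normal, E[B | A=x] = μ_B + ρ·(σ_B/σ_A)·(x − μ_A).
E[B | A=-12.8] = 9.4 + (-0.78)·(2.6/2.9)·(-12.8 − (-6.0)) = 9.4 + (-0.69931)·(-6.8) = 14.1553.

14.1553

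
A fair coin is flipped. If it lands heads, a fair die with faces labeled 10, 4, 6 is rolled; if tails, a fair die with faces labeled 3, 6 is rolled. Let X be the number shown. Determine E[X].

E[X | heads] = (10+4+6)/3 = 20/3.
E[X | tails] = (3+6)/2 = 9/2.
E[X] = (1/2)·(20/3) + (1/2)·(9/2) = 67/12.

67/12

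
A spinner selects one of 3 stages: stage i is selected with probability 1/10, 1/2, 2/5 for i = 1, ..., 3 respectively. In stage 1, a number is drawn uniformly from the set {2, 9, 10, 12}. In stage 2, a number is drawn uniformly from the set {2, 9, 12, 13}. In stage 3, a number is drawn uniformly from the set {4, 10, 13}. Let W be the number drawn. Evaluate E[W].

E[W | stage 1] = (2+9+10+12)/4 = 33/4.
E[W | stage 2] = (2+9+12+13)/4 = 9.
E[W | stage 3] = (4+10+13)/3 = 9.
E[W] = (1/10)·(33/4) + (1/2)·(9) + (2/5)·(9) = 357/40.

357/40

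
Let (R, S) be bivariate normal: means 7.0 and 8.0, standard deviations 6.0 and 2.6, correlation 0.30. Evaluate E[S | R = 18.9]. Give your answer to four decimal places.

9.5470

E[S | R=x] = μ_S + ρ(σ_S/σ_R)(x − μ_R) for jointly normal variables.
E[S | R=18.9] = 8.0 + (0.30)·(2.6/6.0)·(18.9 − (7.0)) = 8.0 + (0.13)·(11.9) = 9.5470.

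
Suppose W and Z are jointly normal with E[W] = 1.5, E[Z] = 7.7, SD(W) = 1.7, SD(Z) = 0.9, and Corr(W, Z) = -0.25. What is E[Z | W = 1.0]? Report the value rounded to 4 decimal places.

7.7662

The regression of Z on W has slope ρ·σ_Z/σ_W and passes through (μ_W, μ_Z).
E[Z | W=1.0] = 7.7 + (-0.25)·(0.9/1.7)·(1.0 − (1.5)) = 7.7 + (-0.13235)·(-0.5) = 7.7662.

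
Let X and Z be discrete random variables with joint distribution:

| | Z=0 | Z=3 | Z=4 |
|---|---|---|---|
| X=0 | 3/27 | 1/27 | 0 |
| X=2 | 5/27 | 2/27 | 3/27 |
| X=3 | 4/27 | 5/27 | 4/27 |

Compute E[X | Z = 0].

P(Z = 0) = 4/9.
Σ X·P over the event = 0·(3/27) + 2·(5/27) + 3·(4/27) = 22/27.
E[X | Z = 0] = (22/27) / (4/9) = 11/6.

11/6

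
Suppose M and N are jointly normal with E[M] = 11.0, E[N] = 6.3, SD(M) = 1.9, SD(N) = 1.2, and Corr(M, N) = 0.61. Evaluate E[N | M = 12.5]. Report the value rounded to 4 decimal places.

6.8779

The regression of N on M has slope ρ·σ_N/σ_M and passes through (μ_M, μ_N).
E[N | M=12.5] = 6.3 + (0.61)·(1.2/1.9)·(12.5 − (11.0)) = 6.3 + (0.38526)·(1.5) = 6.8779.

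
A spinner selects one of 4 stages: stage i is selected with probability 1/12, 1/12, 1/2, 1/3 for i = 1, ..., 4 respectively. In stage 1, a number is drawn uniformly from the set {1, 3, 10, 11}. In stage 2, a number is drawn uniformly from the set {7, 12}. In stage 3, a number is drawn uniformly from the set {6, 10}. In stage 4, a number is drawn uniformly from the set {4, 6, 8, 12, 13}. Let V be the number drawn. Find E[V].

1963/240

E[V | stage 1] = (1+3+10+11)/4 = 25/4.
E[V | stage 2] = (7+12)/2 = 19/2.
E[V | stage 3] = (6+10)/2 = 8.
E[V | stage 4] = (4+6+8+12+13)/5 = 43/5.
By the law of total expectation,
E[V] = (1/12)·(25/4) + (1/12)·(19/2) + (1/2)·(8) + (1/3)·(43/5) = 1963/240.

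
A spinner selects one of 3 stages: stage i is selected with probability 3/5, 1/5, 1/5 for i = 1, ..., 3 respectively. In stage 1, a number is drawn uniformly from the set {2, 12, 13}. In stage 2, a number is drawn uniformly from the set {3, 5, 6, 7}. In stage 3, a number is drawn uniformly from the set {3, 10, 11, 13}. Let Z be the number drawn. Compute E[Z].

E[Z | stage 1] = (2+12+13)/3 = 9.
E[Z | stage 2] = (3+5+6+7)/4 = 21/4.
E[Z | stage 3] = (3+10+11+13)/4 = 37/4.
E[Z] = (3/5)·(9) + (1/5)·(21/4) + (1/5)·(37/4) = 83/10.

83/10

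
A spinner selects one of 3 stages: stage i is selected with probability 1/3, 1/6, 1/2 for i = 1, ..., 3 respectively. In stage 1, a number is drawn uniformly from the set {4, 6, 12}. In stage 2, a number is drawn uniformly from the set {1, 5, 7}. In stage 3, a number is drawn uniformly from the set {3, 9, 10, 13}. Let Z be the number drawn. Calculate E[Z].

181/24

E[Z | stage 1] = (4+6+12)/3 = 22/3.
E[Z | stage 2] = (1+5+7)/3 = 13/3.
E[Z | stage 3] = (3+9+10+13)/4 = 35/4.
By the law of total expectation,
E[Z] = (1/3)·(22/3) + (1/6)·(13/3) + (1/2)·(35/4) = 181/24.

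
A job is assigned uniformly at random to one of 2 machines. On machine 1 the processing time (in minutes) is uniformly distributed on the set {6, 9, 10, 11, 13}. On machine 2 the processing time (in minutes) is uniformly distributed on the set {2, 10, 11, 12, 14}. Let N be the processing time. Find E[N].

E[N | machine 1] = (6+9+10+11+13)/5 = 49/5.
E[N | machine 2] = (2+10+11+12+14)/5 = 49/5.
E[N] = (1/2)·(49/5) + (1/2)·(49/5) = 49/5.

49/5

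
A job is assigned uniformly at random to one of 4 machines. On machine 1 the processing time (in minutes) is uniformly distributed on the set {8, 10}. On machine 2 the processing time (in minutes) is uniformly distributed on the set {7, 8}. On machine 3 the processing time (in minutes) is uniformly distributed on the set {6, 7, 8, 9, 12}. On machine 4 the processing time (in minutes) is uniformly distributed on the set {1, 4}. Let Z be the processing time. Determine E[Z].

E[Z | machine 1] = (8+10)/2 = 9.
E[Z | machine 2] = (7+8)/2 = 15/2.
E[Z | machine 3] = (6+7+8+9+12)/5 = 42/5.
E[Z | machine 4] = (1+4)/2 = 5/2.
By the law of total expectation,
E[Z] = (1/4)·(9) + (1/4)·(15/2) + (1/4)·(42/5) + (1/4)·(5/2) = 137/20.

137/20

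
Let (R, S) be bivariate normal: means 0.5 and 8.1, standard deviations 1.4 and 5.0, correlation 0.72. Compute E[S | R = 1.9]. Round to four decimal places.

11.7000

E[S | R=x] = μ_S + ρ(σ_S/σ_R)(x − μ_R) for jointly normal variables.
E[S | R=1.9] = 8.1 + (0.72)·(5.0/1.4)·(1.9 − (0.5)) = 8.1 + (2.5714)·(1.4) = 11.7000.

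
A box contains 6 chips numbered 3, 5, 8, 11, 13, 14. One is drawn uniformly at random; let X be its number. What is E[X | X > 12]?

27/2

P(X > 12) = 1/3.
Σ over the event: 13·1/6 + 14·1/6 = 9/2.
E[X | X > 12] = (9/2) / (1/3) = 27/2.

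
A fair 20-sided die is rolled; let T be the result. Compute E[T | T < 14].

P(T < 14) = 13/20.
E[T | T < 14] = (91/20) / (13/20) = 7.

7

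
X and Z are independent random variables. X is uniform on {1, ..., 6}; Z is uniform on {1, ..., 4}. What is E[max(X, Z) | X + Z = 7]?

P(X + Z = 7) = 1/6.
Summing max(X,Z)·P(x,y) over outcomes with X + Z = 7 gives 19/24.
E[max(X, Z) | X + Z = 7] = (19/24) / (1/6) = 19/4.

19/4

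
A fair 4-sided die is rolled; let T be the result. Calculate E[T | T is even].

Given T is even, T is equally likely to be any of {2, 4}.
E[T | T is even] = (2 + 4) / 2 = 3.

3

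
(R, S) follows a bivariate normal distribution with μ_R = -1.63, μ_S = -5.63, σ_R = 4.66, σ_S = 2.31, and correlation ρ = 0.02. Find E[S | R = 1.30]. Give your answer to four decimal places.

-5.6010

E[S | R=x] = μ_S + ρ(σ_S/σ_R)(x − μ_R) for jointly normal variables.
E[S | R=1.30] = -5.63 + (0.02)·(2.31/4.66)·(1.30 − (-1.63)) = -5.63 + (0.0099142)·(2.93) = -5.6010.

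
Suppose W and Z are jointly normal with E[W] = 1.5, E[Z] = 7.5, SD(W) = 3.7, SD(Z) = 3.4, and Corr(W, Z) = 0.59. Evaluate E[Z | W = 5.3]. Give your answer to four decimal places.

9.5602

The regression of Z on W has slope ρ·σ_Z/σ_W and passes through (μ_W, μ_Z).
E[Z | W=5.3] = 7.5 + (0.59)·(3.4/3.7)·(5.3 − (1.5)) = 7.5 + (0.54216)·(3.8) = 9.5602.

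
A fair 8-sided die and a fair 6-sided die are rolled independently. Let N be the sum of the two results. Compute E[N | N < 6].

P(N < 6) = 5/24.
Σ over the event: 2·1/48 + 3·1/24 + 4·1/16 + 5·1/12 = 5/6.
E[N | N < 6] = (5/6) / (5/24) = 4.

4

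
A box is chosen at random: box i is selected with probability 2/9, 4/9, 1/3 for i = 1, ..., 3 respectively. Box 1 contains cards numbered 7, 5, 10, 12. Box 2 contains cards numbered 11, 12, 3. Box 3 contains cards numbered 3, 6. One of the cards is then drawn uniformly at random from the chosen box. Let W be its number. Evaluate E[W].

E[W | box 1] = (7+5+10+12)/4 = 17/2.
E[W | box 2] = (11+12+3)/3 = 26/3.
E[W | box 3] = (3+6)/2 = 9/2.
E[W] = (2/9)·(17/2) + (4/9)·(26/3) + (1/3)·(9/2) = 391/54.

391/54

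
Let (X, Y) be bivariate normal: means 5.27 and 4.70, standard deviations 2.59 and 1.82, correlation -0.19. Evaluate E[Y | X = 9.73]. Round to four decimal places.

4.1045

For a bivariate normal, E[Y | X=x] = μ_Y + ρ·(σ_Y/σ_X)·(x − μ_X).
E[Y | X=9.73] = 4.70 + (-0.19)·(1.82/2.59)·(9.73 − (5.27)) = 4.70 + (-0.13351)·(4.46) = 4.1045.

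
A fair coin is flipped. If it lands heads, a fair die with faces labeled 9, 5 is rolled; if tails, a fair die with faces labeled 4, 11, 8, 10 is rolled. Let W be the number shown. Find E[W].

61/8

E[W | heads] = (9+5)/2 = 7.
E[W | tails] = (4+11+8+10)/4 = 33/4.
By the law of total expectation,
E[W] = (1/2)·(7) + (1/2)·(33/4) = 61/8.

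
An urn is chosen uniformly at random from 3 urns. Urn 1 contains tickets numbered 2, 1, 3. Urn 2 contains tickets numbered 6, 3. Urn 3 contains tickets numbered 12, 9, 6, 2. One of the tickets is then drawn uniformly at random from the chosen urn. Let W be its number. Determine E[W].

E[W | urn 1] = (2+1+3)/3 = 2.
E[W | urn 2] = (6+3)/2 = 9/2.
E[W | urn 3] = (12+9+6+2)/4 = 29/4.
By the law of total expectation,
E[W] = (1/3)·(2) + (1/3)·(9/2) + (1/3)·(29/4) = 55/12.

55/12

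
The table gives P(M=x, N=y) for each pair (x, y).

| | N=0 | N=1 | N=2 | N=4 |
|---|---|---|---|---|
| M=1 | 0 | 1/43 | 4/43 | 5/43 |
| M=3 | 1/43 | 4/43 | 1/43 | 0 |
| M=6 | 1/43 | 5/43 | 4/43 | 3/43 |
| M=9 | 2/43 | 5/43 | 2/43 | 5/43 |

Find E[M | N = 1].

88/15

P(N = 1) = 15/43.
Summing M·P(M=x,N=y) over the conditioning event gives 88/43.
E[M | N = 1] = (88/43) / (15/43) = 88/15.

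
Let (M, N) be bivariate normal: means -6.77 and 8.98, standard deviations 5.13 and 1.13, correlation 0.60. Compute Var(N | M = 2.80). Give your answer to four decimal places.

Var(N | M=x) = (1 − ρ²)·σ_N².
Var(N | M=2.80) = (1.13)²·(1 − (0.60)²) = 1.2769·0.64 = 0.8172.

0.8172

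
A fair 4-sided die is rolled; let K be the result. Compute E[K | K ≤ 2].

3/2

Given K ≤ 2, K is equally likely to be any of {1, 2}.
E[K | K ≤ 2] = (1 + 2) / 2 = 3/2.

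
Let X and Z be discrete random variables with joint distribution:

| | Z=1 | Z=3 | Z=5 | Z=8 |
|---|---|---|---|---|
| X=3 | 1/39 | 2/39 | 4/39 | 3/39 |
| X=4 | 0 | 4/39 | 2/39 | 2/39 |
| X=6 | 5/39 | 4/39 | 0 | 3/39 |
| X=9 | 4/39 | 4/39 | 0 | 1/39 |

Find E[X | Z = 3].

P(Z = 3) = 14/39.
Σ X·P over the event = 3·(2/39) + 4·(4/39) + 6·(4/39) + 9·(4/39) = 82/39.
E[X | Z = 3] = (82/39) / (14/39) = 41/7.

41/7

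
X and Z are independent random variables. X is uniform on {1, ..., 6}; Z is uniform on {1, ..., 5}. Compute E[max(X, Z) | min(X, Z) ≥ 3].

29/6

P(min(X, Z) ≥ 3) = 2/5.
Summing max(X,Z)·P(x,y) over outcomes with min(X, Z) ≥ 3 gives 29/15.
E[max(X, Z) | min(X, Z) ≥ 3] = (29/15) / (2/5) = 29/6.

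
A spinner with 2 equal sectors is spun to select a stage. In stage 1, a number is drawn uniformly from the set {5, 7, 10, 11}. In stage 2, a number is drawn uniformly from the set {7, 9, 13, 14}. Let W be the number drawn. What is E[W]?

19/2

E[W | stage 1] = (5+7+10+11)/4 = 33/4.
E[W | stage 2] = (7+9+13+14)/4 = 43/4.
By the law of total expectation,
E[W] = (1/2)·(33/4) + (1/2)·(43/4) = 19/2.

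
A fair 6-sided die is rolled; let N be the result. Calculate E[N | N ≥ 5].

Given N ≥ 5, N is equally likely to be any of {5, 6}.
E[N | N ≥ 5] = (5 + 6) / 2 = 11/2.

11/2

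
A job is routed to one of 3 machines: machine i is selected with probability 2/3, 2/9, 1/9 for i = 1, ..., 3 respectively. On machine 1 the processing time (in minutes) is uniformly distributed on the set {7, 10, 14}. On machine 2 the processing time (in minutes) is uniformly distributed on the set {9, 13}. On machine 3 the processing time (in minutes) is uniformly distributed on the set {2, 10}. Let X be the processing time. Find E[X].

E[X | machine 1] = (7+10+14)/3 = 31/3.
E[X | machine 2] = (9+13)/2 = 11.
E[X | machine 3] = (2+10)/2 = 6.
By the law of total expectation,
E[X] = (2/3)·(31/3) + (2/9)·(11) + (1/9)·(6) = 10.

10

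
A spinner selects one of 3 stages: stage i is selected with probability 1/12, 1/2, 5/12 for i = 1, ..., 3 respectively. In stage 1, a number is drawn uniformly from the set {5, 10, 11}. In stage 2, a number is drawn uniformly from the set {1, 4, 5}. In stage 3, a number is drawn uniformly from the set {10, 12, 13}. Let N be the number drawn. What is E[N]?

29/4

E[N | stage 1] = (5+10+11)/3 = 26/3.
E[N | stage 2] = (1+4+5)/3 = 10/3.
E[N | stage 3] = (10+12+13)/3 = 35/3.
By the law of total expectation,
E[N] = (1/12)·(26/3) + (1/2)·(10/3) + (5/12)·(35/3) = 29/4.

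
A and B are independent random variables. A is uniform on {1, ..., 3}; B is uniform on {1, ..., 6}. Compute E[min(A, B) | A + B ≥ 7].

Outcomes with A + B ≥ 7: (1,6), (2,5), (2,6), (3,4), (3,5), (3,6), each with probability 1/18.
E[min(A, B) | A + B ≥ 7] = (1 + 2 + 2 + 3 + 3 + 3) / 6 = 7/3.

7/3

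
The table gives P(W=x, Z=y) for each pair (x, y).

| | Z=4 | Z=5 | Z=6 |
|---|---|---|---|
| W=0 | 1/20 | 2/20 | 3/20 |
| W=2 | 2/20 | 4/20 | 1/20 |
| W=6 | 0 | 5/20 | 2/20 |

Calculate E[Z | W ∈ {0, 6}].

69/13

P(W ∈ {0, 6}) = 13/20.
Σ Z·P over the event = 4·(1/20) + 5·(2/20) + 6·(3/20) + 5·(5/20) + 6·(2/20) = 69/20.
E[Z | W ∈ {0, 6}] = (69/20) / (13/20) = 69/13.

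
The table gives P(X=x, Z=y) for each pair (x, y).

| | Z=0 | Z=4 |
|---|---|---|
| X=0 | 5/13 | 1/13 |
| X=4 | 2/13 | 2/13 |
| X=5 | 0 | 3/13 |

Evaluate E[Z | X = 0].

2/3

P(X = 0) = 6/13.
Σ Z·P over the event = 0·(5/13) + 4·(1/13) = 4/13.
E[Z | X = 0] = (4/13) / (6/13) = 2/3.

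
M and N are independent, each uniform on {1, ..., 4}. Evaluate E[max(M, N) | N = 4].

4

Outcomes with N = 4: (1,4), (2,4), (3,4), (4,4), each with probability 1/16.
E[max(M, N) | N = 4] = (4 + 4 + 4 + 4) / 4 = 4.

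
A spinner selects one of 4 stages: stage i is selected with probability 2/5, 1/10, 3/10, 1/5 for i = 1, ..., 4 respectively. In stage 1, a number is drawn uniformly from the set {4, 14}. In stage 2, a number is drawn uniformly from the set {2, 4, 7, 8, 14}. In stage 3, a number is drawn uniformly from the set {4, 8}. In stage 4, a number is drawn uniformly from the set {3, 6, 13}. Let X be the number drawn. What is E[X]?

227/30

E[X | stage 1] = (4+14)/2 = 9.
E[X | stage 2] = (2+4+7+8+14)/5 = 7.
E[X | stage 3] = (4+8)/2 = 6.
E[X | stage 4] = (3+6+13)/3 = 22/3.
By the law of total expectation,
E[X] = (2/5)·(9) + (1/10)·(7) + (3/10)·(6) + (1/5)·(22/3) = 227/30.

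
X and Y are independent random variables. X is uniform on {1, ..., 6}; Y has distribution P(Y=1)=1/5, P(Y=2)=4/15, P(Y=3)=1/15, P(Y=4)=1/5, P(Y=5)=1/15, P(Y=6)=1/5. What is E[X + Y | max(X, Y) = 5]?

P(max(X, Y) = 5) = 8/45.
Summing (X+Y)·P(x,y) over outcomes with max(X, Y) = 5 gives 121/90.
E[X + Y | max(X, Y) = 5] = (121/90) / (8/45) = 121/16.

121/16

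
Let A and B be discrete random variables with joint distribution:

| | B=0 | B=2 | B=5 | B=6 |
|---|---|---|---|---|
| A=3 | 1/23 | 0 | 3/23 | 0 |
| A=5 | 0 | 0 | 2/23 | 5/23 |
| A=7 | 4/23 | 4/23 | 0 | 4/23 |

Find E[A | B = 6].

53/9

P(B = 6) = 9/23.
Σ A·P over the event = 5·(5/23) + 7·(4/23) = 53/23.
E[A | B = 6] = (53/23) / (9/23) = 53/9.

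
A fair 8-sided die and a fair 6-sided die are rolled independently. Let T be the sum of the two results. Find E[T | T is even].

8

P(T is even) = 1/2.
Σ over the event: 2·1/48 + 4·1/16 + 6·5/48 + 8·1/8 + 10·5/48 + 12·1/16 + 14·1/48 = 4.
E[T | T is even] = (4) / (1/2) = 8.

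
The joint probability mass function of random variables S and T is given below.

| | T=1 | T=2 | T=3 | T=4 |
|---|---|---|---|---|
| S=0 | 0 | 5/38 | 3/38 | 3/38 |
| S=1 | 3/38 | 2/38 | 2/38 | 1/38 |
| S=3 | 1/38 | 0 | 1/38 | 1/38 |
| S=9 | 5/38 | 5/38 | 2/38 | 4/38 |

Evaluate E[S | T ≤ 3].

121/29

P(T ≤ 3) = 29/38.
Summing S·P(S=x,T=y) over the conditioning event gives 121/38.
E[S | T ≤ 3] = (121/38) / (29/38) = 121/29.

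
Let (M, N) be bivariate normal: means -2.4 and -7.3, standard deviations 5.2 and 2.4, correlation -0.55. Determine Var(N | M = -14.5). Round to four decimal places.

4.0176

For a bivariate normal, Var(N | M=x) = σ_N²(1 − ρ²).
Var(N | M=-14.5) = (2.4)²·(1 − (-0.55)²) = 5.76·0.6975 = 4.0176.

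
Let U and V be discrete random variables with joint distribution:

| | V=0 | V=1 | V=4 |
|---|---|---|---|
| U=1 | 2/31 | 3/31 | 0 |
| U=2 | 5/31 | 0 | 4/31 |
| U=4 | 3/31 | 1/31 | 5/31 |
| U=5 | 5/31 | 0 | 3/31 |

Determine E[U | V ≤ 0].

49/15

P(V ≤ 0) = 15/31.
Σ U·P over the event = 1·(2/31) + 2·(5/31) + 4·(3/31) + 5·(5/31) = 49/31.
E[U | V ≤ 0] = (49/31) / (15/31) = 49/15.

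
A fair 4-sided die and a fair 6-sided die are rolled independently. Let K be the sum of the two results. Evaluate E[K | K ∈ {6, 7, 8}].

76/11

P(K ∈ {6, 7, 8}) = 11/24.
Σ over the event: 6·1/6 + 7·1/6 + 8·1/8 = 19/6.
E[K | K ∈ {6, 7, 8}] = (19/6) / (11/24) = 76/11.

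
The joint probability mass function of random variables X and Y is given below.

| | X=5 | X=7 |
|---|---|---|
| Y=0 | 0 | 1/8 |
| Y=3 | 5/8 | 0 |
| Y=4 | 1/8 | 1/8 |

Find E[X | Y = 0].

P(Y = 0) = 1/8.
Σ X·P over the event = 7·(1/8) = 7/8.
E[X | Y = 0] = (7/8) / (1/8) = 7.

7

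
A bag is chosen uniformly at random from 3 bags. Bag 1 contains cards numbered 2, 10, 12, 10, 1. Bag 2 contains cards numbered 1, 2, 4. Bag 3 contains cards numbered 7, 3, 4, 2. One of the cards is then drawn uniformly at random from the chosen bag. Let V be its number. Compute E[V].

40/9

E[V | bag 1] = (2+10+12+10+1)/5 = 7.
E[V | bag 2] = (1+2+4)/3 = 7/3.
E[V | bag 3] = (7+3+4+2)/4 = 4.
E[V] = (1/3)·(7) + (1/3)·(7/3) + (1/3)·(4) = 40/9.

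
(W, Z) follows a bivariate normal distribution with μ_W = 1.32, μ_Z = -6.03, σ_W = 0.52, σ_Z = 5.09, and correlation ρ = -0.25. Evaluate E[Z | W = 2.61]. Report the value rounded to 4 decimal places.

-9.1868

The regression of Z on W has slope ρ·σ_Z/σ_W and passes through (μ_W, μ_Z).
E[Z | W=2.61] = -6.03 + (-0.25)·(5.09/0.52)·(2.61 − (1.32)) = -6.03 + (-2.4471)·(1.29) = -9.1868.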